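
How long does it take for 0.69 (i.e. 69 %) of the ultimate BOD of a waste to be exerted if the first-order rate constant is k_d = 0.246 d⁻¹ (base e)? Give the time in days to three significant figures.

y/L₀ = 1 − e^(−k_d t) = 0.69 ⇒ e^(−k_d t) = 0.310
t = −ln(0.310) / 0.246 = 1.171 / 0.246 = 4.761 d.

t ≈ 4.76 d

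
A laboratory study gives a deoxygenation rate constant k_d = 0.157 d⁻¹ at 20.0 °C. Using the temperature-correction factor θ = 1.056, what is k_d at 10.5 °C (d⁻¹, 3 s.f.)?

k_d ≈ 0.0936 d⁻¹

k_d(T₂) = k_d(T₁) · θ^(T₂−T₁) = 0.157 × 1.056^(10.5−20.0)
= 0.157 × 1.056^-9.50 = 0.157 × 0.5959 = 0.09356 d⁻¹.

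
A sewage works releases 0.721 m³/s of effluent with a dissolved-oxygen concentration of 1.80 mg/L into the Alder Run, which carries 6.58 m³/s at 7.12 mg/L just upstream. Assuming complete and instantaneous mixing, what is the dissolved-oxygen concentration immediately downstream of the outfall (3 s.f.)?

Flow-weighted mixing: C = (Q_r C_r + Q_w C_w)/(Q_r + Q_w)
= (6.58×7.12 + 0.721×1.80)/(6.58 + 0.721) = 48.15/7.301 = 6.595 mg/L.

6.59 mg/L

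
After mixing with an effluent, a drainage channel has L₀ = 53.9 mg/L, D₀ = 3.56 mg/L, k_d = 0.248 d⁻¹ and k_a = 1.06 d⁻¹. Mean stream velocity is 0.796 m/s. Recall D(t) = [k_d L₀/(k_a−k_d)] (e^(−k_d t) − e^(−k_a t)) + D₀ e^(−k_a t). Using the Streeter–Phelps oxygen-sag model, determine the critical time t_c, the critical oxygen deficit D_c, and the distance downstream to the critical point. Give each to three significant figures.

t_c ≈ 1.49 d; D_c ≈ 8.72 mg/L; x_c ≈ 102 km

t_c = [1/(k_a−k_d)] ln[(k_a/k_d)(1 − D₀(k_a−k_d)/(k_d L₀))]
= [1/(1.06−0.248)] ln[(1.06/0.248)(1 − 3.56×0.8120/(0.248×53.9))]
= (1/0.8120) ln[4.274 × 0.7837] = 1.232 × ln(3.350) = 1.232 × 1.209 = 1.489 d.
L(t_c) = L₀ e^(−k_d t_c) = 53.9 × 0.6913 = 37.26 mg/L, and at the critical point k_a D_c = k_d L, so D_c = (0.248/1.06) × 37.26 = 8.717 mg/L.
x_c = v t_c = 0.796 m/s × 1.489 d × 86400 s/d = 102400 m ≈ 102 km.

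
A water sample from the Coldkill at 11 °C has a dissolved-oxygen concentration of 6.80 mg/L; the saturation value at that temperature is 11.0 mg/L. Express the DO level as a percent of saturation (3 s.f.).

% saturation = C/C_s × 100 = 6.80/11.0 × 100 = 61.8 %.

61.8 % saturation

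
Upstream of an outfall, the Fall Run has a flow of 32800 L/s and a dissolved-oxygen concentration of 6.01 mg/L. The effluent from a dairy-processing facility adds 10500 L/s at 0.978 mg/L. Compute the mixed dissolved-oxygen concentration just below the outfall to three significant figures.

4.79 mg/L

Flow-weighted mixing: C = (Q_r C_r + Q_w C_w)/(Q_r + Q_w)
= (32800×6.01 + 10500×0.978)/(32800 + 10500) = 207400/43300 = 4.790 mg/L.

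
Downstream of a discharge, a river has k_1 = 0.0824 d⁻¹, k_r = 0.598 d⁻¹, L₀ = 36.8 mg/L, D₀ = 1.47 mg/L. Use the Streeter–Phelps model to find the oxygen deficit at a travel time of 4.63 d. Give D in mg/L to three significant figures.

D ≈ 3.74 mg/L

k_1 L₀/(k_r−k_1) = 0.0824×36.8/(0.598−0.0824) = 3.032/0.5156 = 5.881 mg/L.
e^(−k_1 t) = e^(−0.0824×4.630) = 0.6828; e^(−k_r t) = e^(−0.598×4.630) = 0.06274.
D = 5.881 × (0.6828 − 0.06274) + 1.47 × 0.06274 = 3.647 + 0.09223 = 3.739 mg/L.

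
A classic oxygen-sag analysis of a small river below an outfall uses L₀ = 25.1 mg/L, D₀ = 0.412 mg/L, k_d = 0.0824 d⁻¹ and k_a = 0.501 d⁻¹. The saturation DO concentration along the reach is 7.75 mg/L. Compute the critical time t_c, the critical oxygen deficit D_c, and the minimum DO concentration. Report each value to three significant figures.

t_c ≈ 4.10 d; D_c ≈ 2.94 mg/L; min DO ≈ 4.81 mg/L

At the critical point dD/dt = 0, so k_d L₀ e^(−k_d t) = k_a D. Substituting D(t) from the Streeter–Phelps equation and solving for t gives
t_c = ln[(k_a/k_d)(1 − D₀(k_a−k_d)/(k_d L₀))] / (k_a−k_d).
Here k_a−k_d = 0.4186 d⁻¹ and 1 − D₀(k_a−k_d)/(k_d L₀) = 1 − 0.412×0.4186/(0.0824×25.1) = 0.9166, so
t_c = ln(6.080 × 0.9166) / 0.4186 = 1.718 / 0.4186 = 4.104 d.
D_c = (k_d/k_a) L₀ e^(−k_d t_c) = (0.0824/0.501) × 25.1 × e^(−0.0824×4.104) = 0.1645 × 25.1 × 0.7131 = 2.944 mg/L.
Minimum DO = C_s − D_c = 7.75 − 2.944 = 4.806 mg/L.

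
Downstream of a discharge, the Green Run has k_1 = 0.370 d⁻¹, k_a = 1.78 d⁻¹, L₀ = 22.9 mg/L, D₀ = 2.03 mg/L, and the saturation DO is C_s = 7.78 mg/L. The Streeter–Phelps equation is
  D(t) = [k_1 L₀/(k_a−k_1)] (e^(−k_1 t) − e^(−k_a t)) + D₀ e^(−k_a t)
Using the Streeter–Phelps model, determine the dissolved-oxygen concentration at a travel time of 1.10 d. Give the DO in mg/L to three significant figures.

k_1 L₀/(k_a−k_1) = 0.370×22.9/(1.78−0.370) = 8.473/1.410 = 6.009 mg/L.
e^(−k_1 t) = e^(−0.370×1.100) = 0.6656; e^(−k_a t) = e^(−1.78×1.100) = 0.1411.
D = 6.009 × (0.6656 − 0.1411) + 2.03 × 0.1411 = 3.152 + 0.2865 = 3.438 mg/L.
DO = C_s − D = 7.78 − 3.438 = 4.342 mg/L.

DO ≈ 4.34 mg/L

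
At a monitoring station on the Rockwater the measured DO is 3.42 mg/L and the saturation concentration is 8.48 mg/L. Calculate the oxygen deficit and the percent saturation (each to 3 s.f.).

D ≈ 5.06 mg/L; 40.3 % saturation

D = C_s − C = 8.48 − 3.42 = 5.06 mg/L.
% saturation = 3.42/8.48 × 100 = 40.3 %.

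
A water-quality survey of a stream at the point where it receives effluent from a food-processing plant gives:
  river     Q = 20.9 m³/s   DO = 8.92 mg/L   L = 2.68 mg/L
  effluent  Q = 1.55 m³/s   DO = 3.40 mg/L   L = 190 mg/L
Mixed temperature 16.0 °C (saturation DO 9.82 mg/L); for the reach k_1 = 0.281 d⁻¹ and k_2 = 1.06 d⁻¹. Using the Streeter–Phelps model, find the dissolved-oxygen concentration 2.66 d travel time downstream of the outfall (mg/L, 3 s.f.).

Mixed DO = (20.9×8.92 + 1.55×3.40)/(20.9+1.55) = 191.7/22.45 = 8.539 mg/L.
Mixed L₀ = (20.9×2.68 + 1.55×190)/(22.45) = 350.5/22.45 = 15.61 mg/L.
Initial deficit D₀ = C_s − DO₀ = 9.82 − 8.539 = 1.281 mg/L.
D(2.66) = [0.281×15.61/(1.06−0.281)](e^(−0.281×2.66) − e^(−1.06×2.66)) + 1.281 e^(−1.06×2.66)
= 5.632 × (0.4736 − 0.05963) + 1.281 × 0.05963 = 2.408 mg/L.
DO = 9.82 − 2.408 = 7.412 mg/L.

DO ≈ 7.41 mg/L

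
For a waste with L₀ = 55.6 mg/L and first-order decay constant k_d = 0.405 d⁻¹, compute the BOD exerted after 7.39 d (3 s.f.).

y ≈ 52.8 mg/L

y_t = L₀(1 − e^(−k_d t)) = 55.6 × (1 − e^(−0.405×7.39))
= 55.6 × (1 − 0.05014) = 55.6 × 0.9499 = 52.81 mg/L.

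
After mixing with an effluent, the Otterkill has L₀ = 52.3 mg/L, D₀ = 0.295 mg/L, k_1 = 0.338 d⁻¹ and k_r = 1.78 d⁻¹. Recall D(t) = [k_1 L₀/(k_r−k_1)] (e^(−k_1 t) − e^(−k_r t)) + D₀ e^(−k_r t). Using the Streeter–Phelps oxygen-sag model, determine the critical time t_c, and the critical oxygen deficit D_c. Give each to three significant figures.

t_c ≈ 1.14 d; D_c ≈ 6.77 mg/L

With k_r/k_1 = 5.266 and 1 − D₀(k_r−k_1)/(k_1 L₀) = 0.9759,
t_c = ln(5.266 × 0.9759) / (1.78 − 0.338) = ln(5.140) / 1.442 = 1.637/1.442 = 1.135 d.
L(t_c) = L₀ e^(−k_1 t_c) = 52.3 × 0.6813 = 35.63 mg/L, and at the critical point k_r D_c = k_1 L, so D_c = (0.338/1.78) × 35.63 = 6.766 mg/L.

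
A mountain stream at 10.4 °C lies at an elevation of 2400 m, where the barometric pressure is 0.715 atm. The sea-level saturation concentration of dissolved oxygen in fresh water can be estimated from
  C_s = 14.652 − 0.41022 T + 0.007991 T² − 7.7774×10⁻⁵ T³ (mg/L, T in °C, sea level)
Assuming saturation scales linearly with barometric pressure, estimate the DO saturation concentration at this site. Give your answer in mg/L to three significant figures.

C_s ≈ 7.98 mg/L

At sea level: C_s = 14.652 − 0.41022×10.4 + 0.007991×10.4² − 7.7774×10⁻⁵×10.4³ = 11.16 mg/L.
Pressure correction: C_s' = 11.16 × 0.715 = 7.981 mg/L.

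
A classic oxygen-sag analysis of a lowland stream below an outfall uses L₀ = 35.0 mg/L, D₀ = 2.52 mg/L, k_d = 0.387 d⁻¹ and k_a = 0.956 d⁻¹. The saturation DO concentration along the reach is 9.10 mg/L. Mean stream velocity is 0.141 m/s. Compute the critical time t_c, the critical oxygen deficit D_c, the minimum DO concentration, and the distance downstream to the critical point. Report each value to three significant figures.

With k_a/k_d = 2.470 and 1 − D₀(k_a−k_d)/(k_d L₀) = 0.8941,
t_c = ln(2.470 × 0.8941) / (0.956 − 0.387) = ln(2.209) / 0.5690 = 0.7924/0.5690 = 1.393 d.
L(t_c) = L₀ e^(−k_d t_c) = 35.0 × 0.5833 = 20.42 mg/L, and at the critical point k_a D_c = k_d L, so D_c = (0.387/0.956) × 20.42 = 8.265 mg/L.
Minimum DO = C_s − D_c = 9.10 − 8.265 = 0.8349 mg/L.
x_c = v t_c = 0.141 m/s × 1.393 d × 86400 s/d = 16970 m ≈ 17.0 km.

t_c ≈ 1.39 d; D_c ≈ 8.27 mg/L; min DO ≈ 0.835 mg/L; x_c ≈ 17.0 km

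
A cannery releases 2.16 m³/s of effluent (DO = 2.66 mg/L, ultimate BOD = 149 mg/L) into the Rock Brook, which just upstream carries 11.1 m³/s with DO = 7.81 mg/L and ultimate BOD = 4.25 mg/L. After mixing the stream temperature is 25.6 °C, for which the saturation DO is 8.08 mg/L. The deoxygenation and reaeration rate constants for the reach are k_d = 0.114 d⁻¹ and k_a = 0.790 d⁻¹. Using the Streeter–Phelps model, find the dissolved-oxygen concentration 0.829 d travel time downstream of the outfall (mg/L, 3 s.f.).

Mixed DO = (11.1×7.81 + 2.16×2.66)/(11.1+2.16) = 92.44/13.26 = 6.971 mg/L.
Mixed L₀ = (11.1×4.25 + 2.16×149)/(13.26) = 369.0/13.26 = 27.83 mg/L.
Initial deficit D₀ = C_s − DO₀ = 8.08 − 6.971 = 1.109 mg/L.
D(0.829) = [0.114×27.83/(0.790−0.114)](e^(−0.114×0.829) − e^(−0.790×0.829)) + 1.109 e^(−0.790×0.829)
= 4.693 × (0.9098 − 0.5195) + 1.109 × 0.5195 = 2.408 mg/L.
DO = 8.08 − 2.408 = 5.672 mg/L.

DO ≈ 5.67 mg/L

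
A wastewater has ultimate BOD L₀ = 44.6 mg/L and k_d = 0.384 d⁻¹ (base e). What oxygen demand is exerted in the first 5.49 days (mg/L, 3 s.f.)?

y ≈ 39.2 mg/L

y_t = L₀(1 − e^(−k_d t)) = 44.6 × (1 − e^(−0.384×5.49))
= 44.6 × (1 − 0.1215) = 44.6 × 0.8785 = 39.18 mg/L.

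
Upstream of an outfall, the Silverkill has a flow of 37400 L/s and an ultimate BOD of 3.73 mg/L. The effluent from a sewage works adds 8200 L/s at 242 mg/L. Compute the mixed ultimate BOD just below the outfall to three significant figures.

Flow-weighted mixing: C = (Q_r C_r + Q_w C_w)/(Q_r + Q_w)
= (37400×3.73 + 8200×242)/(37400 + 8200) = 2.124×10^6/45600 = 46.58 mg/L.

46.6 mg/L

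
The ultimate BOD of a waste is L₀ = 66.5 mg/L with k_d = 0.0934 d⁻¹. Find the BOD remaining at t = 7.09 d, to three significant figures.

L ≈ 34.3 mg/L

L_t = L₀ e^(−k_d t) = 66.5 × e^(−0.0934×7.09) = 66.5 × 0.5157 = 34.29 mg/L.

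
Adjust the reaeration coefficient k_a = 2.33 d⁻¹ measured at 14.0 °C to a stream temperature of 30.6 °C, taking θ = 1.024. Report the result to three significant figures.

k_a ≈ 3.45 d⁻¹

k_a(T₂) = k_a(T₁) · θ^(T₂−T₁) = 2.33 × 1.024^(30.6−14.0)
= 2.33 × 1.024^16.6 = 2.33 × 1.482 = 3.454 d⁻¹.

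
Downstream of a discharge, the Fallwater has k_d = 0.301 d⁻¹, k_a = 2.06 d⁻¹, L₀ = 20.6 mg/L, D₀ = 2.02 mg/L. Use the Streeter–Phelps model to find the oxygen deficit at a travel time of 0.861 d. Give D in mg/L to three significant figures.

D ≈ 2.46 mg/L

k_d L₀/(k_a−k_d) = 0.301×20.6/(2.06−0.301) = 6.201/1.759 = 3.525 mg/L.
e^(−k_d t) = e^(−0.301×0.8610) = 0.7717; e^(−k_a t) = e^(−2.06×0.8610) = 0.1697.
D = 3.525 × (0.7717 − 0.1697) + 2.02 × 0.1697 = 2.122 + 0.3428 = 2.465 mg/L.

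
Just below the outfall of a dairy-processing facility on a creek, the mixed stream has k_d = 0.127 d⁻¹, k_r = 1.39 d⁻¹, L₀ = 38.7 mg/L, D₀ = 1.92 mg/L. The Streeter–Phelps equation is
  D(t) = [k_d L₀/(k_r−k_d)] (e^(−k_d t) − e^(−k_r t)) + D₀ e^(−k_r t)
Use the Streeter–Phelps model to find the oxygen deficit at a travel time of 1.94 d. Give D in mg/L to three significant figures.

D ≈ 2.91 mg/L

k_d L₀/(k_r−k_d) = 0.127×38.7/(1.39−0.127) = 4.915/1.263 = 3.891 mg/L.
e^(−k_d t) = e^(−0.127×1.940) = 0.7816; e^(−k_r t) = e^(−1.39×1.940) = 0.06743.
D = 3.891 × (0.7816 − 0.06743) + 1.92 × 0.06743 = 2.779 + 0.1295 = 2.909 mg/L.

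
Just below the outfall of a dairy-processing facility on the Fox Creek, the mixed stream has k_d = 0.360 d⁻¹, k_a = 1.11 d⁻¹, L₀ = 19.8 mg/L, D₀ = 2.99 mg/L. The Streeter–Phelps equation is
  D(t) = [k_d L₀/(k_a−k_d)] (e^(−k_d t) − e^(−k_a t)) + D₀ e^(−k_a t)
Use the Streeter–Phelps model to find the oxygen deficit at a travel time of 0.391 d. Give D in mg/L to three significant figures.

k_d L₀/(k_a−k_d) = 0.360×19.8/(1.11−0.360) = 7.128/0.7500 = 9.504 mg/L.
e^(−k_d t) = e^(−0.360×0.3910) = 0.8687; e^(−k_a t) = e^(−1.11×0.3910) = 0.6479.
D = 9.504 × (0.8687 − 0.6479) + 2.99 × 0.6479 = 2.098 + 1.937 = 4.036 mg/L.

D ≈ 4.04 mg/L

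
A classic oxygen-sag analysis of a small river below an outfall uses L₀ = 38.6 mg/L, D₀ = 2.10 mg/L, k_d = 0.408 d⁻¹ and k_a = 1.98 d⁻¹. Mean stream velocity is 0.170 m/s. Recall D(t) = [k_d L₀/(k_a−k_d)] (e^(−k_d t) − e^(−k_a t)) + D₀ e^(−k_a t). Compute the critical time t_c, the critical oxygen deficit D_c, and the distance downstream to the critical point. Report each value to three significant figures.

t_c ≈ 0.855 d; D_c ≈ 5.61 mg/L; x_c ≈ 12.6 km

With k_a/k_d = 4.853 and 1 − D₀(k_a−k_d)/(k_d L₀) = 0.7904,
t_c = ln(4.853 × 0.7904) / (1.98 − 0.408) = ln(3.836) / 1.572 = 1.344/1.572 = 0.8552 d.
L(t_c) = L₀ e^(−k_d t_c) = 38.6 × 0.7055 = 27.23 mg/L, and at the critical point k_a D_c = k_d L, so D_c = (0.408/1.98) × 27.23 = 5.611 mg/L.
x_c = v t_c = 0.170 m/s × 0.8552 d × 86400 s/d = 12560 m ≈ 12.6 km.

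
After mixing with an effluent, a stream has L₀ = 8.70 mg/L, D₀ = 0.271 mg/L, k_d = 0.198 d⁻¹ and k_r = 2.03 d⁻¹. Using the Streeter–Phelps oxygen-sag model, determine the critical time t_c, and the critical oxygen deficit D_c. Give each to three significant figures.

With k_r/k_d = 10.25 and 1 − D₀(k_r−k_d)/(k_d L₀) = 0.7118,
t_c = ln(10.25 × 0.7118) / (2.03 − 0.198) = ln(7.298) / 1.832 = 1.988/1.832 = 1.085 d.
D_c = (k_d/k_r) L₀ e^(−k_d t_c) = (0.198/2.03) × 8.70 × e^(−0.198×1.085) = 0.09754 × 8.70 × 0.8067 = 0.6845 mg/L.

t_c ≈ 1.08 d; D_c ≈ 0.685 mg/L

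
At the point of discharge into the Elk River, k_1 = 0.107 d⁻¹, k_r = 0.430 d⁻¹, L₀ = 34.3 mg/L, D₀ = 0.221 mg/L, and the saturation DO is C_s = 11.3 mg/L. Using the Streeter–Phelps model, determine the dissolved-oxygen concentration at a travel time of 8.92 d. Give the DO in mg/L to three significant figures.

k_1 L₀/(k_r−k_1) = 0.107×34.3/(0.430−0.107) = 3.670/0.3230 = 11.36 mg/L.
e^(−k_1 t) = e^(−0.107×8.920) = 0.3850; e^(−k_r t) = e^(−0.430×8.920) = 0.02159.
D = 11.36 × (0.3850 − 0.02159) + 0.221 × 0.02159 = 4.130 + 0.004771 = 4.134 mg/L.
DO = C_s − D = 11.3 − 4.134 = 7.166 mg/L.

DO ≈ 7.17 mg/L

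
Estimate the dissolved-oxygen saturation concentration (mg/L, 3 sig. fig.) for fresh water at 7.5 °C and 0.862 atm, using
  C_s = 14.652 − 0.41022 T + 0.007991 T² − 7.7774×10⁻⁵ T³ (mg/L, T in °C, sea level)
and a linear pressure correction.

C_s ≈ 10.3 mg/L

At sea level: C_s = 14.652 − 0.41022×7.5 + 0.007991×7.5² − 7.7774×10⁻⁵×7.5³ = 11.99 mg/L.
Pressure correction: C_s' = 11.99 × 0.862 = 10.34 mg/L.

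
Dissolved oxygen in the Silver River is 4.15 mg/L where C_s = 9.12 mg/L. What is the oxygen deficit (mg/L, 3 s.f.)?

D ≈ 4.97 mg/L

D = C_s − C = 9.12 − 4.15 = 4.97 mg/L.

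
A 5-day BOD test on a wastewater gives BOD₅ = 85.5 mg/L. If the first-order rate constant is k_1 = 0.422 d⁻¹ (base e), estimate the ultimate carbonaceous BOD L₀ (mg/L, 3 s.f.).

L₀ ≈ 97.3 mg/L

BOD₅ = L₀(1 − e^(−5k_1)) ⇒ L₀ = BOD₅ / (1 − e^(−5×0.422))
= 85.5 / (1 − 0.1212) = 85.5 / 0.8788 = 97.30 mg/L.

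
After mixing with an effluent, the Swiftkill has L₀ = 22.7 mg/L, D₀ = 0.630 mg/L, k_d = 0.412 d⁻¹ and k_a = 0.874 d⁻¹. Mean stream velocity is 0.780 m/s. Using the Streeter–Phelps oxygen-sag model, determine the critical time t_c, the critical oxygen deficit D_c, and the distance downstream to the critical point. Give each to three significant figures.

At the critical point dD/dt = 0, so k_d L₀ e^(−k_d t) = k_a D. Substituting D(t) from the Streeter–Phelps equation and solving for t gives
t_c = ln[(k_a/k_d)(1 − D₀(k_a−k_d)/(k_d L₀))] / (k_a−k_d).
Here k_a−k_d = 0.4620 d⁻¹ and 1 − D₀(k_a−k_d)/(k_d L₀) = 1 − 0.630×0.4620/(0.412×22.7) = 0.9689, so
t_c = ln(2.121 × 0.9689) / 0.4620 = 0.7204 / 0.4620 = 1.559 d.
D_c = (k_d/k_a) L₀ e^(−k_d t_c) = (0.412/0.874) × 22.7 × e^(−0.412×1.559) = 0.4714 × 22.7 × 0.5260 = 5.628 mg/L.
x_c = v t_c = 0.780 m/s × 1.559 d × 86400 s/d = 105100 m ≈ 105 km.

t_c ≈ 1.56 d; D_c ≈ 5.63 mg/L; x_c ≈ 105 km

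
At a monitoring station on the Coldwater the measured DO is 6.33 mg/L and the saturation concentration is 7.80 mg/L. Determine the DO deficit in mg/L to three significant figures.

D = C_s − C = 7.80 − 6.33 = 1.47 mg/L.

D ≈ 1.47 mg/L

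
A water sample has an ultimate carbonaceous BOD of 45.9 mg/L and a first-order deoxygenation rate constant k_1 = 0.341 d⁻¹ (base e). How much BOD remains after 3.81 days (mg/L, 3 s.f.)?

L ≈ 12.5 mg/L

L_t = L₀ e^(−k_1 t) = 45.9 × e^(−0.341×3.81) = 45.9 × 0.2727 = 12.52 mg/L.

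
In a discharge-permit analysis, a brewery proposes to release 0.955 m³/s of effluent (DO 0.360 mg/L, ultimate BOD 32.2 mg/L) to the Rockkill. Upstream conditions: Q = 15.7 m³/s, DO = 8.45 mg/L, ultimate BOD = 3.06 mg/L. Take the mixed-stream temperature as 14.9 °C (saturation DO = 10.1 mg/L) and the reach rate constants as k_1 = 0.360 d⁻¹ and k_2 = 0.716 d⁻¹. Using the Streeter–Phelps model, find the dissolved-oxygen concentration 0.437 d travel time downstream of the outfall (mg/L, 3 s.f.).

DO ≈ 7.97 mg/L

Mixed DO = (15.7×8.45 + 0.955×0.360)/(15.7+0.955) = 133.0/16.65 = 7.986 mg/L.
Mixed L₀ = (15.7×3.06 + 0.955×32.2)/(16.65) = 78.79/16.65 = 4.731 mg/L.
Initial deficit D₀ = C_s − DO₀ = 10.1 − 7.986 = 2.114 mg/L.
D(0.437) = [0.360×4.731/(0.716−0.360)](e^(−0.360×0.437) − e^(−0.716×0.437)) + 2.114 e^(−0.716×0.437)
= 4.784 × (0.8544 − 0.7313) + 2.114 × 0.7313 = 2.135 mg/L.
DO = 10.1 − 2.135 = 7.965 mg/L.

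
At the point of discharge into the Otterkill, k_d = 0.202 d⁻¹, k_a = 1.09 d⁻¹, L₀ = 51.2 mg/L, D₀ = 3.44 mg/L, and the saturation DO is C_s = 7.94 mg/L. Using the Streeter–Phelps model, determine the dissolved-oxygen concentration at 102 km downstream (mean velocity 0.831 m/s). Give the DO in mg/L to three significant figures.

Travel time t = x/v = 102 km / (0.831 m/s) = 102000 m / 0.831 m/s = 122700 s = 1.421 d.
k_d L₀/(k_a−k_d) = 0.202×51.2/(1.09−0.202) = 10.34/0.8880 = 11.65 mg/L.
e^(−k_d t) = e^(−0.202×1.421) = 0.7505; e^(−k_a t) = e^(−1.09×1.421) = 0.2126.
D = 11.65 × (0.7505 − 0.2126) + 3.44 × 0.2126 = 6.266 + 0.7312 = 6.997 mg/L.
DO = C_s − D = 7.94 − 6.997 = 0.9431 mg/L.

DO ≈ 0.943 mg/L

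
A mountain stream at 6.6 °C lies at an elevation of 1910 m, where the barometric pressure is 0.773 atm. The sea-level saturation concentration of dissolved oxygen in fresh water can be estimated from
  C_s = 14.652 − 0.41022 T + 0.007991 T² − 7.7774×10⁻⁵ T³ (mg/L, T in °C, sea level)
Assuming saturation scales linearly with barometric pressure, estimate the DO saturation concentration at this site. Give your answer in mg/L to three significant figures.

C_s ≈ 9.48 mg/L

At sea level: C_s = 14.652 − 0.41022×6.6 + 0.007991×6.6² − 7.7774×10⁻⁵×6.6³ = 12.27 mg/L.
Pressure correction: C_s' = 12.27 × 0.773 = 9.485 mg/L.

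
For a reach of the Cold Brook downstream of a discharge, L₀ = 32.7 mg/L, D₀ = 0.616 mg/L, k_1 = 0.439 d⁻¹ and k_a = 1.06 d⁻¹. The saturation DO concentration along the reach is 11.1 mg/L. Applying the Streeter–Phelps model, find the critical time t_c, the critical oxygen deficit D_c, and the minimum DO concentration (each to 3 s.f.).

At the critical point dD/dt = 0, so k_1 L₀ e^(−k_1 t) = k_a D. Substituting D(t) from the Streeter–Phelps equation and solving for t gives
t_c = ln[(k_a/k_1)(1 − D₀(k_a−k_1)/(k_1 L₀))] / (k_a−k_1).
Here k_a−k_1 = 0.6210 d⁻¹ and 1 − D₀(k_a−k_1)/(k_1 L₀) = 1 − 0.616×0.6210/(0.439×32.7) = 0.9734, so
t_c = ln(2.415 × 0.9734) / 0.6210 = 0.8545 / 0.6210 = 1.376 d.
L(t_c) = L₀ e^(−k_1 t_c) = 32.7 × 0.5466 = 17.87 mg/L, and at the critical point k_a D_c = k_1 L, so D_c = (0.439/1.06) × 17.87 = 7.402 mg/L.
Minimum DO = C_s − D_c = 11.1 − 7.402 = 3.698 mg/L.

t_c ≈ 1.38 d; D_c ≈ 7.40 mg/L; min DO ≈ 3.70 mg/L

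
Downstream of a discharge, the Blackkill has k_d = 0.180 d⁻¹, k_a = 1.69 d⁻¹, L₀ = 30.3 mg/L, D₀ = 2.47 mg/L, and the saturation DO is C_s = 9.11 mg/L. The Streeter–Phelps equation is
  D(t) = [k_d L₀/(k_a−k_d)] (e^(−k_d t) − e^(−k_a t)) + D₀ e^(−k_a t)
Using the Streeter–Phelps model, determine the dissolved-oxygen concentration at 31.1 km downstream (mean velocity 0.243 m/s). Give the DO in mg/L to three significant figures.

DO ≈ 6.44 mg/L

Travel time t = x/v = 31.1 km / (0.243 m/s) = 31100 m / 0.243 m/s = 128000 s = 1.481 d.
k_d L₀/(k_a−k_d) = 0.180×30.3/(1.69−0.180) = 5.454/1.510 = 3.612 mg/L.
e^(−k_d t) = e^(−0.180×1.481) = 0.7660; e^(−k_a t) = e^(−1.69×1.481) = 0.08181.
D = 3.612 × (0.7660 − 0.08181) + 2.47 × 0.08181 = 2.471 + 0.2021 = 2.673 mg/L.
DO = C_s − D = 9.11 − 2.673 = 6.437 mg/L.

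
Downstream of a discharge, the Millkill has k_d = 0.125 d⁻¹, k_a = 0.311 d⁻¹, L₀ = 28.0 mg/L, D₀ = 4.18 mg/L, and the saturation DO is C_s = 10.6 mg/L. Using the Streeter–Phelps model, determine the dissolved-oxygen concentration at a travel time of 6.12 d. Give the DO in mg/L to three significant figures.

DO ≈ 4.03 mg/L

k_d L₀/(k_a−k_d) = 0.125×28.0/(0.311−0.125) = 3.500/0.1860 = 18.82 mg/L.
e^(−k_d t) = e^(−0.125×6.120) = 0.4653; e^(−k_a t) = e^(−0.311×6.120) = 0.1491.
D = 18.82 × (0.4653 − 0.1491) + 4.18 × 0.1491 = 5.951 + 0.6231 = 6.574 mg/L.
DO = C_s − D = 10.6 − 6.574 = 4.026 mg/L.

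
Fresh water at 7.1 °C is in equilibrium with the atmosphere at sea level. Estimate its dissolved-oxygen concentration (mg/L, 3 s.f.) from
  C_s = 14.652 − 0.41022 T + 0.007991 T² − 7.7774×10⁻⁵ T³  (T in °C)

C_s = 14.652 − 0.41022×7.1 + 0.007991×7.1² − 7.7774×10⁻⁵×7.1³ = 12.11 mg/L.

C_s ≈ 12.1 mg/L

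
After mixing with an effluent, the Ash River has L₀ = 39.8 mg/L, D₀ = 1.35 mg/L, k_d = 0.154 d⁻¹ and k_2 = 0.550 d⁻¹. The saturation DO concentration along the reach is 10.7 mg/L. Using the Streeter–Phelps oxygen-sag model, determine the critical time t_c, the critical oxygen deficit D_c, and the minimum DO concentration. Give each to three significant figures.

At the critical point dD/dt = 0, so k_d L₀ e^(−k_d t) = k_2 D. Substituting D(t) from the Streeter–Phelps equation and solving for t gives
t_c = ln[(k_2/k_d)(1 − D₀(k_2−k_d)/(k_d L₀))] / (k_2−k_d).
Here k_2−k_d = 0.3960 d⁻¹ and 1 − D₀(k_2−k_d)/(k_d L₀) = 1 − 1.35×0.3960/(0.154×39.8) = 0.9128, so
t_c = ln(3.571 × 0.9128) / 0.3960 = 1.182 / 0.3960 = 2.984 d.
L(t_c) = L₀ e^(−k_d t_c) = 39.8 × 0.6316 = 25.14 mg/L, and at the critical point k_2 D_c = k_d L, so D_c = (0.154/0.550) × 25.14 = 7.038 mg/L.
Minimum DO = C_s − D_c = 10.7 − 7.038 = 3.662 mg/L.

t_c ≈ 2.98 d; D_c ≈ 7.04 mg/L; min DO ≈ 3.66 mg/L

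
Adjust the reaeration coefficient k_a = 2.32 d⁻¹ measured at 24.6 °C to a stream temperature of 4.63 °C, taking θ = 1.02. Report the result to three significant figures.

k_a ≈ 1.56 d⁻¹

k_a(T₂) = k_a(T₁) · θ^(T₂−T₁) = 2.32 × 1.02^(4.63−24.6)
= 2.32 × 1.02^-20.0 = 2.32 × 0.6734 = 1.562 d⁻¹.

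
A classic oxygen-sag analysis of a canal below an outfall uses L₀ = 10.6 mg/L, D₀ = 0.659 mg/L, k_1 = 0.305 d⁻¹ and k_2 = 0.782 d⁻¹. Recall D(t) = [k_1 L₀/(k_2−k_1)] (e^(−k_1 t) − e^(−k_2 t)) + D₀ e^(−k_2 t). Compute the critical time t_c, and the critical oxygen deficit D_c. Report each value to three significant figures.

With k_2/k_1 = 2.564 and 1 − D₀(k_2−k_1)/(k_1 L₀) = 0.9028,
t_c = ln(2.564 × 0.9028) / (0.782 − 0.305) = ln(2.315) / 0.4770 = 0.8393/0.4770 = 1.759 d.
D_c = (k_1/k_2) L₀ e^(−k_1 t_c) = (0.305/0.782) × 10.6 × e^(−0.305×1.759) = 0.3900 × 10.6 × 0.5847 = 2.417 mg/L.

t_c ≈ 1.76 d; D_c ≈ 2.42 mg/L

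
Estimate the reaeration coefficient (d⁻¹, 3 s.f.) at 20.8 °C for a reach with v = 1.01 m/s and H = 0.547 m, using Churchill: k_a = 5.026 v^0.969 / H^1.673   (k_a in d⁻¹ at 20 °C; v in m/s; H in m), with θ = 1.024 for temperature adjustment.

k_a(20) = 5.026 × 1.01^0.969 / 0.547^1.673 = 5.026 × 1.010 / 0.3645 = 13.92 d⁻¹.
k_a(20.8) = 13.92 × 1.024^(20.8−20) = 13.92 × 1.019 = 14.19 d⁻¹.

k_a ≈ 14.2 d⁻¹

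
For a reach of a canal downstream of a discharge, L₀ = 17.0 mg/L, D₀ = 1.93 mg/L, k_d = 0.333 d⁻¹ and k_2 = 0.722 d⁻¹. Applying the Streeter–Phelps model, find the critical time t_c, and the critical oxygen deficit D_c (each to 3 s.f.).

t_c ≈ 1.62 d; D_c ≈ 4.57 mg/L

t_c = [1/(k_2−k_d)] ln[(k_2/k_d)(1 − D₀(k_2−k_d)/(k_d L₀))]
= [1/(0.722−0.333)] ln[(0.722/0.333)(1 − 1.93×0.3890/(0.333×17.0))]
= (1/0.3890) ln[2.168 × 0.8674] = 2.571 × ln(1.881) = 2.571 × 0.6316 = 1.624 d.
L(t_c) = L₀ e^(−k_d t_c) = 17.0 × 0.5824 = 9.900 mg/L, and at the critical point k_2 D_c = k_d L, so D_c = (0.333/0.722) × 9.900 = 4.566 mg/L.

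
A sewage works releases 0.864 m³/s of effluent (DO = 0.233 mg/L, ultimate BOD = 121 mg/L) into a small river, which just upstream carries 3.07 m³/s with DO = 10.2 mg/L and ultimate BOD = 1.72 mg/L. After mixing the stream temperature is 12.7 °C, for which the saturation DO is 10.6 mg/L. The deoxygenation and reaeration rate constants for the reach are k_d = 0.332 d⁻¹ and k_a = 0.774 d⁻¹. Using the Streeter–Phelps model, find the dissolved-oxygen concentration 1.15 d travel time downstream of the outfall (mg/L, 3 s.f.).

Mixed DO = (3.07×10.2 + 0.864×0.233)/(3.07+0.864) = 31.52/3.934 = 8.011 mg/L.
Mixed L₀ = (3.07×1.72 + 0.864×121)/(3.934) = 109.8/3.934 = 27.92 mg/L.
Initial deficit D₀ = C_s − DO₀ = 10.6 − 8.011 = 2.589 mg/L.
D(1.15) = [0.332×27.92/(0.774−0.332)](e^(−0.332×1.15) − e^(−0.774×1.15)) + 2.589 e^(−0.774×1.15)
= 20.97 × (0.6826 − 0.4106) + 2.589 × 0.4106 = 6.767 mg/L.
DO = 10.6 − 6.767 = 3.833 mg/L.

DO ≈ 3.83 mg/L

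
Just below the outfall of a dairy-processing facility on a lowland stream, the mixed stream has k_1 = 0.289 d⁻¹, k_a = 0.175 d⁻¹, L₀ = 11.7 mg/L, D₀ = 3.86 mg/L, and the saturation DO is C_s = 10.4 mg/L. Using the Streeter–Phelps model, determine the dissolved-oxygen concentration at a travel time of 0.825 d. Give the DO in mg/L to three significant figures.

DO ≈ 4.75 mg/L

k_1 L₀/(k_a−k_1) = 0.289×11.7/(0.175−0.289) = 3.381/-0.1140 = -29.66 mg/L.
e^(−k_1 t) = e^(−0.289×0.8250) = 0.7879; e^(−k_a t) = e^(−0.175×0.8250) = 0.8656.
D = -29.66 × (0.7879 − 0.8656) + 3.86 × 0.8656 = 2.304 + 3.341 = 5.646 mg/L.
DO = C_s − D = 10.4 − 5.646 = 4.754 mg/L.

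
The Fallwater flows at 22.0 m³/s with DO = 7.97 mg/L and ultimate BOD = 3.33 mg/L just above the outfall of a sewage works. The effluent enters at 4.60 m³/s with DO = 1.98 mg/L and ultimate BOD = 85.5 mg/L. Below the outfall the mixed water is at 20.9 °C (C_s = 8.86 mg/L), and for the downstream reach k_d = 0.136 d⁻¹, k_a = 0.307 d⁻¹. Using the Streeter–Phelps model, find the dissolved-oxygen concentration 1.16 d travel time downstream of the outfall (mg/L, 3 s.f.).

DO ≈ 5.37 mg/L

Mixed DO = (22.0×7.97 + 4.60×1.98)/(22.0+4.60) = 184.4/26.60 = 6.934 mg/L.
Mixed L₀ = (22.0×3.33 + 4.60×85.5)/(26.60) = 466.6/26.60 = 17.54 mg/L.
Initial deficit D₀ = C_s − DO₀ = 8.86 − 6.934 = 1.926 mg/L.
D(1.16) = [0.136×17.54/(0.307−0.136)](e^(−0.136×1.16) − e^(−0.307×1.16)) + 1.926 e^(−0.307×1.16)
= 13.95 × (0.8541 − 0.7004) + 1.926 × 0.7004 = 3.492 mg/L.
DO = 8.86 − 3.492 = 5.368 mg/L.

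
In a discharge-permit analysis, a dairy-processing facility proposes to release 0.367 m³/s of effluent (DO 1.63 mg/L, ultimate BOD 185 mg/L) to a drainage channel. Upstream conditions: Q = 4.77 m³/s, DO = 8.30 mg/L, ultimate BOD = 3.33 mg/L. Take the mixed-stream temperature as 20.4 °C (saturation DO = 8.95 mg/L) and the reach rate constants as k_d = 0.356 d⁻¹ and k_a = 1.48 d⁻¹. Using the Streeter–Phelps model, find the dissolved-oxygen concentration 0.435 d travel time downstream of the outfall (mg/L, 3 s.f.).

Mixed DO = (4.77×8.30 + 0.367×1.63)/(4.77+0.367) = 40.19/5.137 = 7.823 mg/L.
Mixed L₀ = (4.77×3.33 + 0.367×185)/(5.137) = 83.78/5.137 = 16.31 mg/L.
Initial deficit D₀ = C_s − DO₀ = 8.95 − 7.823 = 1.127 mg/L.
D(0.435) = [0.356×16.31/(1.48−0.356)](e^(−0.356×0.435) − e^(−1.48×0.435)) + 1.127 e^(−1.48×0.435)
= 5.165 × (0.8565 − 0.5253) + 1.127 × 0.5253 = 2.303 mg/L.
DO = 8.95 − 2.303 = 6.647 mg/L.

DO ≈ 6.65 mg/L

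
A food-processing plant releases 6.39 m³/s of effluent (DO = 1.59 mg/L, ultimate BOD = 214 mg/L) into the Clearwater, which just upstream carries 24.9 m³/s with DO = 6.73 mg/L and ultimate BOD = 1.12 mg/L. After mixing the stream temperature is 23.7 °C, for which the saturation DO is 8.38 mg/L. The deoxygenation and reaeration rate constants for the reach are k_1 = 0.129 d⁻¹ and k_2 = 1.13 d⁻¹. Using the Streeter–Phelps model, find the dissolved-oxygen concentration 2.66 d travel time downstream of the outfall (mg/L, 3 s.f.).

Mixed DO = (24.9×6.73 + 6.39×1.59)/(24.9+6.39) = 177.7/31.29 = 5.680 mg/L.
Mixed L₀ = (24.9×1.12 + 6.39×214)/(31.29) = 1395/31.29 = 44.59 mg/L.
Initial deficit D₀ = C_s − DO₀ = 8.38 − 5.680 = 2.700 mg/L.
D(2.66) = [0.129×44.59/(1.13−0.129)](e^(−0.129×2.66) − e^(−1.13×2.66)) + 2.700 e^(−1.13×2.66)
= 5.747 × (0.7095 − 0.04950) + 2.700 × 0.04950 = 3.927 mg/L.
DO = 8.38 − 3.927 = 4.453 mg/L.

DO ≈ 4.45 mg/L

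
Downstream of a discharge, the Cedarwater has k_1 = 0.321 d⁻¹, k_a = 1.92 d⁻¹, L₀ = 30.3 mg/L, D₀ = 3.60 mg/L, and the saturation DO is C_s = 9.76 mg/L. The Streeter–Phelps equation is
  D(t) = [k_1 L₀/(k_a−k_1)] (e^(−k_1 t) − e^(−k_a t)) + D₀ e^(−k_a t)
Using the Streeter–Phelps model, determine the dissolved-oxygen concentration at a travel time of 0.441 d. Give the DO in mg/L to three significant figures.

DO ≈ 5.54 mg/L

k_1 L₀/(k_a−k_1) = 0.321×30.3/(1.92−0.321) = 9.726/1.599 = 6.083 mg/L.
e^(−k_1 t) = e^(−0.321×0.4410) = 0.8680; e^(−k_a t) = e^(−1.92×0.4410) = 0.4288.
D = 6.083 × (0.8680 − 0.4288) + 3.60 × 0.4288 = 2.671 + 1.544 = 4.215 mg/L.
DO = C_s − D = 9.76 − 4.215 = 5.545 mg/L.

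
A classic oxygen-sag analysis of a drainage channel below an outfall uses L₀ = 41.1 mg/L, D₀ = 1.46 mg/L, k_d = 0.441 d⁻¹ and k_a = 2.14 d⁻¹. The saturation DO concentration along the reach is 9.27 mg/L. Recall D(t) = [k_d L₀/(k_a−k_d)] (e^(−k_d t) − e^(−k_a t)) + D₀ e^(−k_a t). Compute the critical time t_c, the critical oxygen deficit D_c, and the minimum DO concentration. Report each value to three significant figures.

t_c ≈ 0.843 d; D_c ≈ 5.84 mg/L; min DO ≈ 3.43 mg/L

At the critical point dD/dt = 0, so k_d L₀ e^(−k_d t) = k_a D. Substituting D(t) from the Streeter–Phelps equation and solving for t gives
t_c = ln[(k_a/k_d)(1 − D₀(k_a−k_d)/(k_d L₀))] / (k_a−k_d).
Here k_a−k_d = 1.699 d⁻¹ and 1 − D₀(k_a−k_d)/(k_d L₀) = 1 − 1.46×1.699/(0.441×41.1) = 0.8631, so
t_c = ln(4.853 × 0.8631) / 1.699 = 1.432 / 1.699 = 0.8430 d.
D_c = (k_d/k_a) L₀ e^(−k_d t_c) = (0.441/2.14) × 41.1 × e^(−0.441×0.8430) = 0.2061 × 41.1 × 0.6895 = 5.840 mg/L.
Minimum DO = C_s − D_c = 9.27 − 5.840 = 3.430 mg/L.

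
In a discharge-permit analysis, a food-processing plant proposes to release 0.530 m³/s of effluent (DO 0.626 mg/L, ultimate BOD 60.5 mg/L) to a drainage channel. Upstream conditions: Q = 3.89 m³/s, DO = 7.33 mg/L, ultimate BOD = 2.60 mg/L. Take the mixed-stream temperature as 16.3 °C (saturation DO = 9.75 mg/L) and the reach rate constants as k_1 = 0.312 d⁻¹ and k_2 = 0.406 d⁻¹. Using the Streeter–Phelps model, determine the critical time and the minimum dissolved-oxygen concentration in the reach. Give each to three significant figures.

t_c ≈ 1.66 d; minimum DO ≈ 5.38 mg/L

Mixed DO = (3.89×7.33 + 0.530×0.626)/(3.89+0.530) = 28.85/4.420 = 6.526 mg/L.
Mixed L₀ = (3.89×2.60 + 0.530×60.5)/(4.420) = 42.18/4.420 = 9.543 mg/L.
Initial deficit D₀ = C_s − DO₀ = 9.75 − 6.526 = 3.224 mg/L.
t_c = (1/0.09400) ln[(0.406/0.312)(1 − 3.224×0.09400/(0.312×9.543))] = 10.64 × ln(1.169) = 1.660 d.
D_c = (0.312/0.406) × 9.543 × e^(−0.312×1.660) = 0.7685 × 9.543 × 0.5958 = 4.369 mg/L.
Minimum DO = 9.75 − 4.369 = 5.381 mg/L.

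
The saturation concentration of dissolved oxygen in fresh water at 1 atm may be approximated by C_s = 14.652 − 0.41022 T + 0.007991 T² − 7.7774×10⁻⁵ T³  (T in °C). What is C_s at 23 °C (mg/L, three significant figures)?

C_s ≈ 8.50 mg/L

C_s = 14.652 − 0.41022×23 + 0.007991×23² − 7.7774×10⁻⁵×23³ = 8.498 mg/L.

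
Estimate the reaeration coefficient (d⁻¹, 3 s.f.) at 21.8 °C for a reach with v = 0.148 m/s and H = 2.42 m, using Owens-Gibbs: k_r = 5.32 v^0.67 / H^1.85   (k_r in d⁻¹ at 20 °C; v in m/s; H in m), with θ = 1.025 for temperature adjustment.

k_r ≈ 0.301 d⁻¹

k_r(20) = 5.32 × 0.148^0.67 / 2.42^1.85 = 5.32 × 0.2780 / 5.129 = 0.2884 d⁻¹.
k_r(21.8) = 0.2884 × 1.025^(21.8−20) = 0.2884 × 1.045 = 0.3015 d⁻¹.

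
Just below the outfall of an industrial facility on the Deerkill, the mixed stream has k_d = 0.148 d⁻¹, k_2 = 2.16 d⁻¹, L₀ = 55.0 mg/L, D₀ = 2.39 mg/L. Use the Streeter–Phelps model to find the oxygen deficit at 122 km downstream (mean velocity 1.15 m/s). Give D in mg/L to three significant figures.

D ≈ 3.26 mg/L

Travel time t = x/v = 122 km / (1.15 m/s) = 122000 m / 1.15 m/s = 106100 s = 1.228 d.
k_d L₀/(k_2−k_d) = 0.148×55.0/(2.16−0.148) = 8.140/2.012 = 4.046 mg/L.
e^(−k_d t) = e^(−0.148×1.228) = 0.8338; e^(−k_2 t) = e^(−2.16×1.228) = 0.07050.
D = 4.046 × (0.8338 − 0.07050) + 2.39 × 0.07050 = 3.088 + 0.1685 = 3.257 mg/L.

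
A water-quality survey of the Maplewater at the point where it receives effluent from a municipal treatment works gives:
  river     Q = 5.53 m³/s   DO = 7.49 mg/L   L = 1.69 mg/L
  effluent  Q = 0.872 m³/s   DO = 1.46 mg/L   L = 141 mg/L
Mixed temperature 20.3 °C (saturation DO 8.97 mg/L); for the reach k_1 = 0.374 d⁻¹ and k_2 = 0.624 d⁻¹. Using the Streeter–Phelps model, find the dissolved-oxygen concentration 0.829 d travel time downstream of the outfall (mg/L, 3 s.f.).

Mixed DO = (5.53×7.49 + 0.872×1.46)/(5.53+0.872) = 42.69/6.402 = 6.669 mg/L.
Mixed L₀ = (5.53×1.69 + 0.872×141)/(6.402) = 132.3/6.402 = 20.67 mg/L.
Initial deficit D₀ = C_s − DO₀ = 8.97 − 6.669 = 2.301 mg/L.
D(0.829) = [0.374×20.67/(0.624−0.374)](e^(−0.374×0.829) − e^(−0.624×0.829)) + 2.301 e^(−0.624×0.829)
= 30.91 × (0.7334 − 0.5961) + 2.301 × 0.5961 = 5.616 mg/L.
DO = 8.97 − 5.616 = 3.354 mg/L.

DO ≈ 3.35 mg/L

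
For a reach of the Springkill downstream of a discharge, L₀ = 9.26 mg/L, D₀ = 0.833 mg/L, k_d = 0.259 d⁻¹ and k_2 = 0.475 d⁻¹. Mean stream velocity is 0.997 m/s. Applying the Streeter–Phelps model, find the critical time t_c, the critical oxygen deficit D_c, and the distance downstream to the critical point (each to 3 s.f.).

t_c = [1/(k_2−k_d)] ln[(k_2/k_d)(1 − D₀(k_2−k_d)/(k_d L₀))]
= [1/(0.475−0.259)] ln[(0.475/0.259)(1 − 0.833×0.2160/(0.259×9.26))]
= (1/0.2160) ln[1.834 × 0.9250] = 4.630 × ln(1.696) = 4.630 × 0.5285 = 2.447 d.
L(t_c) = L₀ e^(−k_d t_c) = 9.26 × 0.5306 = 4.914 mg/L, and at the critical point k_2 D_c = k_d L, so D_c = (0.259/0.475) × 4.914 = 2.679 mg/L.
x_c = v t_c = 0.997 m/s × 2.447 d × 86400 s/d = 210800 m ≈ 211 km.

t_c ≈ 2.45 d; D_c ≈ 2.68 mg/L; x_c ≈ 211 km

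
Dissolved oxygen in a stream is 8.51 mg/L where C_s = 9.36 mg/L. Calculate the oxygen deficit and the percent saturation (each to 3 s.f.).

D = C_s − C = 9.36 − 8.51 = 0.850 mg/L.
% saturation = 8.51/9.36 × 100 = 90.9 %.

D ≈ 0.850 mg/L; 90.9 % saturation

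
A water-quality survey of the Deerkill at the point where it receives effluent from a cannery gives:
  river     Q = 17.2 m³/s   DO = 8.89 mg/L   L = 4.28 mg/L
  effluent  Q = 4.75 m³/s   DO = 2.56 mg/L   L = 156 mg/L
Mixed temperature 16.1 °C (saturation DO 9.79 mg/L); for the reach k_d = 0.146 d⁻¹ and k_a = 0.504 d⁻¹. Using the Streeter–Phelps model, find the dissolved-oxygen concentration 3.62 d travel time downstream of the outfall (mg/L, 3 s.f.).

DO ≈ 2.94 mg/L

Mixed DO = (17.2×8.89 + 4.75×2.56)/(17.2+4.75) = 165.1/21.95 = 7.520 mg/L.
Mixed L₀ = (17.2×4.28 + 4.75×156)/(21.95) = 814.6/21.95 = 37.11 mg/L.
Initial deficit D₀ = C_s − DO₀ = 9.79 − 7.520 = 2.270 mg/L.
D(3.62) = [0.146×37.11/(0.504−0.146)](e^(−0.146×3.62) − e^(−0.504×3.62)) + 2.270 e^(−0.504×3.62)
= 15.14 × (0.5895 − 0.1613) + 2.270 × 0.1613 = 6.847 mg/L.
DO = 9.79 − 6.847 = 2.943 mg/L.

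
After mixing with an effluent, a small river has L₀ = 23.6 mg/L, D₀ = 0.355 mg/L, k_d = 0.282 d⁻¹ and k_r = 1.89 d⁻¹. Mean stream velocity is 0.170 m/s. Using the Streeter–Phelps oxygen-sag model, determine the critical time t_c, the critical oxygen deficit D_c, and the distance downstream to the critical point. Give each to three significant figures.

With k_r/k_d = 6.702 and 1 − D₀(k_r−k_d)/(k_d L₀) = 0.9142,
t_c = ln(6.702 × 0.9142) / (1.89 − 0.282) = ln(6.127) / 1.608 = 1.813/1.608 = 1.127 d.
D_c = (k_d/k_r) L₀ e^(−k_d t_c) = (0.282/1.89) × 23.6 × e^(−0.282×1.127) = 0.1492 × 23.6 × 0.7277 = 2.562 mg/L.
x_c = v t_c = 0.170 m/s × 1.127 d × 86400 s/d = 16560 m ≈ 16.6 km.

t_c ≈ 1.13 d; D_c ≈ 2.56 mg/L; x_c ≈ 16.6 km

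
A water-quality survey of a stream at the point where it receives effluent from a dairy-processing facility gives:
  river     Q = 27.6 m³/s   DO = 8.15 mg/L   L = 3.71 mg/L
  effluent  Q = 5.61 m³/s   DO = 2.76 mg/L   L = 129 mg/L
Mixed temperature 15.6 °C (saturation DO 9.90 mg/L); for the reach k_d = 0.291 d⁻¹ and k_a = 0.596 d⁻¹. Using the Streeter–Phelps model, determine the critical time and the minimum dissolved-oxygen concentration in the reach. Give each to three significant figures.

Mixed DO = (27.6×8.15 + 5.61×2.76)/(27.6+5.61) = 240.4/33.21 = 7.239 mg/L.
Mixed L₀ = (27.6×3.71 + 5.61×129)/(33.21) = 826.1/33.21 = 24.87 mg/L.
Initial deficit D₀ = C_s − DO₀ = 9.90 − 7.239 = 2.661 mg/L.
t_c = (1/0.3050) ln[(0.596/0.291)(1 − 2.661×0.3050/(0.291×24.87))] = 3.279 × ln(1.819) = 1.961 d.
D_c = (0.291/0.596) × 24.87 × e^(−0.291×1.961) = 0.4883 × 24.87 × 0.5652 = 6.864 mg/L.
Minimum DO = 9.90 − 6.864 = 3.036 mg/L.

t_c ≈ 1.96 d; minimum DO ≈ 3.04 mg/L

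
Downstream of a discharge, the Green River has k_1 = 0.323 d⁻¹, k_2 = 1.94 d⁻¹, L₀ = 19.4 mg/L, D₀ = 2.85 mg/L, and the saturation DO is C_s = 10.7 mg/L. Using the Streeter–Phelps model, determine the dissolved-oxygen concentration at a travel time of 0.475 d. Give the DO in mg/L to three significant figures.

DO ≈ 7.78 mg/L

k_1 L₀/(k_2−k_1) = 0.323×19.4/(1.94−0.323) = 6.266/1.617 = 3.875 mg/L.
e^(−k_1 t) = e^(−0.323×0.4750) = 0.8578; e^(−k_2 t) = e^(−1.94×0.4750) = 0.3979.
D = 3.875 × (0.8578 − 0.3979) + 2.85 × 0.3979 = 1.782 + 1.134 = 2.916 mg/L.
DO = C_s − D = 10.7 − 2.916 = 7.784 mg/L.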